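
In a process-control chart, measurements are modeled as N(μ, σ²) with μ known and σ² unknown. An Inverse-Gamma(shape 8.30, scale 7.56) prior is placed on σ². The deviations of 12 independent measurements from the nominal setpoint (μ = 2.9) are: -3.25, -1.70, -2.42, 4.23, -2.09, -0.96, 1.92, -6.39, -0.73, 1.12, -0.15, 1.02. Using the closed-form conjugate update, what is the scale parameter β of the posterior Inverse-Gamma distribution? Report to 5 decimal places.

With known mean μ and an Inverse-Gamma(α, β) prior on σ², the Normal likelihood is conjugate: posterior is Inv-Gamma(α + n/2, β + Σ(xᵢ−μ)²/2).
Σ(xᵢ−μ)² = (-3.25)² + (-1.70)² + (-2.42)² + (4.23)² + (-2.09)² + (-0.96)² + (1.92)² + (-6.39)² + (-0.73)² + (1.12)² + (-0.15)² + (1.02)² = 89.8602.
Posterior: Inv-Gamma(8.30 + 12/2, 7.56 + 89.8602/2) = Inv-Gamma(14.30, 52.49010).
Posterior β = 52.49010.

52.49010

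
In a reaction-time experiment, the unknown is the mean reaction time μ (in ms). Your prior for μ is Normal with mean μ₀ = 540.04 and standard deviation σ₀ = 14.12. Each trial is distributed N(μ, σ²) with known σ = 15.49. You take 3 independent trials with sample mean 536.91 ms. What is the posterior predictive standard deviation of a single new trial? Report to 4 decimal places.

17.2343

For Normal data with known variance σ², a Normal(μ₀, σ₀²) prior on μ is conjugate. Posterior precision = 1/σ₀² + n/σ²; posterior mean is the precision-weighted average of μ₀ and x̄.
σ₀² = 14.12² = 199.3744, σ² = 15.49² = 239.9401; σ² + n·σ₀² = 239.9401 + 3·199.3744 = 838.0633.
Posterior precision = 1/σ₀² + n/σ² = 1/199.3744 + 3/239.9401 = (σ² + n·σ₀²)/(σ₀²σ²) = 838.0633/(199.3744·239.9401); posterior variance σₙ² = σ₀²σ²/(σ² + n·σ₀²) = 199.3744·239.9401/838.0633 = 57.081504.
Predictive variance for one new observation = σₙ² + σ² = 199.3744·239.9401/838.0633 + 239.9401 = σ²·(σ₀² + 838.0633)/838.0633 = 239.9401·1037.4377/838.0633 = 297.021604; SD = √(239.9401·1037.4377/838.0633) = 17.2343.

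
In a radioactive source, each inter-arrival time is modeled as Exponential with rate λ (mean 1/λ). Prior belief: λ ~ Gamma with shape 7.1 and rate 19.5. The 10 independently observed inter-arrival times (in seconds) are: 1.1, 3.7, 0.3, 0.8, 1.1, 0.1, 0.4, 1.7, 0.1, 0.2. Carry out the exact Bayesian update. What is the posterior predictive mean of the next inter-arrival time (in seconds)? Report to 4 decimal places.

With a Gamma(shape α, rate β) prior on the exponential rate λ, the posterior after n observations with total T = Σxᵢ is Gamma(α+n, β+T).
Sum of observations T = 9.5 seconds; n = 10.
Posterior: Gamma(7.1+10, 19.5+9.5) = Gamma(17.1, 29.0).
The predictive distribution for the next observation is Lomax; its mean is β/(α−1) = 29.0/16.1 = 1.8012.

1.8012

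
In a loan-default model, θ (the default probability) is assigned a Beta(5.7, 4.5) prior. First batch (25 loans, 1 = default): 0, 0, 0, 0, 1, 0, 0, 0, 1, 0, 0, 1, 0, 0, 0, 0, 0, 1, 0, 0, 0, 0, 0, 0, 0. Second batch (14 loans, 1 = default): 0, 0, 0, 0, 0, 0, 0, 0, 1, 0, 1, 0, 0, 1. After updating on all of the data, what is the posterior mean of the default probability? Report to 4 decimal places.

0.2581

The Beta prior is conjugate to a Binomial/Bernoulli likelihood; the update adds successes to α and failures to β.
After batch 1: Beta(5.7+4, 4.5+21) = Beta(9.7, 25.5).
After batch 2: Beta(9.7+3, 25.5+11) = Beta(12.7, 36.5).
Posterior mean = α/(α+β) = 12.7/49.2 = 0.2581.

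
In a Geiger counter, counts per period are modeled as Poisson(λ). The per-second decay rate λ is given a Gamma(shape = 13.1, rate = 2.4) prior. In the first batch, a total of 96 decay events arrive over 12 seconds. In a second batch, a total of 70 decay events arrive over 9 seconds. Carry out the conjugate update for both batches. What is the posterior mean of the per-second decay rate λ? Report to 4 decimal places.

7.6538

With a Gamma(shape α, rate β) prior, the Poisson likelihood is conjugate: the posterior is Gamma(α + ΣXᵢ, β + n).
After batch 1: Gamma(α+S, β+n) = Gamma(13.1+96, 2.4+12) = Gamma(109.1, 14.4).
After batch 2: Gamma(α+S, β+n) = Gamma(109.1+70, 14.4+9) = Gamma(179.1, 23.4).
Posterior mean = α/β = 179.1/23.4 = 7.6538.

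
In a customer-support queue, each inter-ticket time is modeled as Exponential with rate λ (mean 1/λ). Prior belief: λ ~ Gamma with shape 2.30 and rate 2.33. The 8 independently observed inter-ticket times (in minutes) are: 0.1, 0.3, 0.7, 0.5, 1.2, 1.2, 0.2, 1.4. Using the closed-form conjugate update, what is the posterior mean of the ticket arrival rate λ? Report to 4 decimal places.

With a Gamma(shape α, rate β) prior on the exponential rate λ, the posterior after n observations with total T = Σxᵢ is Gamma(α+n, β+T).
Sum of observations T = 5.6 minutes; n = 8.
Posterior: Gamma(2.30+8, 2.33+5.6) = Gamma(10.30, 7.93).
Posterior mean of λ = α/β = 10.30/7.93 = 1.2989.

1.2989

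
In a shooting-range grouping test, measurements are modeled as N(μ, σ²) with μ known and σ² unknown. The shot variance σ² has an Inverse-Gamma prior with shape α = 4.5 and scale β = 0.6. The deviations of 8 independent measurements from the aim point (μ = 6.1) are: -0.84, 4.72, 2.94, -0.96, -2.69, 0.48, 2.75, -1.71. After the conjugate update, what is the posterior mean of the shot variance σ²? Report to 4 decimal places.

3.4468

With known mean μ and an Inverse-Gamma(α, β) prior on σ², the Normal likelihood is conjugate: posterior is Inv-Gamma(α + n/2, β + Σ(xᵢ−μ)²/2).
Σ(xᵢ−μ)² = (-0.84)² + (4.72)² + (2.94)² + (-0.96)² + (-2.69)² + (0.48)² + (2.75)² + (-1.71)² = 50.5023.
Posterior: Inv-Gamma(4.5 + 8/2, 0.6 + 50.5023/2) = Inv-Gamma(8.50, 25.85115).
E[σ²|data] = β/(α−1) = 25.85115/7.50 = 3.4468.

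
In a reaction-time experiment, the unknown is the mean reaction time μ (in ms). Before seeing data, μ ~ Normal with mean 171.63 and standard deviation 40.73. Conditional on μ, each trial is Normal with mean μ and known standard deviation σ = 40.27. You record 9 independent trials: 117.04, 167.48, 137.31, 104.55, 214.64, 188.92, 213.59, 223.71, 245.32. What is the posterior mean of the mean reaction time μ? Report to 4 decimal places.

178.4343

For Normal data with known variance σ², a Normal(μ₀, σ₀²) prior on μ is conjugate. Posterior precision = 1/σ₀² + n/σ²; posterior mean is the precision-weighted average of μ₀ and x̄.
Σxᵢ = 117.04 + 167.48 + 137.31 + 104.55 + 214.64 + 188.92 + 213.59 + 223.71 + 245.32 = 1612.56, so n·x̄ = 1612.56.
σ₀² = 40.73² = 1658.9329, σ² = 40.27² = 1621.6729; σ² + n·σ₀² = 1621.6729 + 9·1658.9329 = 16552.069.
Posterior mean = (μ₀/σ₀² + n·x̄/σ²)/(1/σ₀² + n/σ²) = (σ²·μ₀ + σ₀²·n·x̄)/(σ² + n·σ₀²) = (1621.6729·171.63 + 1658.9329·1612.56)/16552.069 = 2953456.557051/16552.069 = 178.4343.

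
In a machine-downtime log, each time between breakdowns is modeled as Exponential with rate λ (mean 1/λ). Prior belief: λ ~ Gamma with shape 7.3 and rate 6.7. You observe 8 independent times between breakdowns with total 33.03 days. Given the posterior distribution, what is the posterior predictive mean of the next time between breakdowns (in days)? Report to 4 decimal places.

2.7783

With a Gamma(shape α, rate β) prior on the exponential rate λ, the posterior after n observations with total T = Σxᵢ is Gamma(α+n, β+T).
Posterior: Gamma(7.3+8, 6.7+33.03) = Gamma(15.3, 39.73).
The predictive distribution for the next observation is Lomax; its mean is β/(α−1) = 39.73/14.3 = 2.7783.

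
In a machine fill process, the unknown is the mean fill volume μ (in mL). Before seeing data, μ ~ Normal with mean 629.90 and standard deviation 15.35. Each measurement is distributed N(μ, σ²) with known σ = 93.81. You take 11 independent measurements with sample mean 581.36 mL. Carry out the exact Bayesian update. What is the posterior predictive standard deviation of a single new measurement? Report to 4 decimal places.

For Normal data with known variance σ², a Normal(μ₀, σ₀²) prior on μ is conjugate. Posterior precision = 1/σ₀² + n/σ²; posterior mean is the precision-weighted average of μ₀ and x̄.
σ₀² = 15.35² = 235.6225, σ² = 93.81² = 8800.3161; σ² + n·σ₀² = 8800.3161 + 11·235.6225 = 11392.1636.
Posterior precision = 1/σ₀² + n/σ² = 1/235.6225 + 11/8800.3161 = (σ² + n·σ₀²)/(σ₀²σ²) = 11392.1636/(235.6225·8800.3161); posterior variance σₙ² = σ₀²σ²/(σ² + n·σ₀²) = 235.6225·8800.3161/11392.1636 = 182.015687.
Predictive variance for one new observation = σₙ² + σ² = 235.6225·8800.3161/11392.1636 + 8800.3161 = σ²·(σ₀² + 11392.1636)/11392.1636 = 8800.3161·11627.7861/11392.1636 = 8982.331787; SD = √(8800.3161·11627.7861/11392.1636) = 94.7752.

94.7752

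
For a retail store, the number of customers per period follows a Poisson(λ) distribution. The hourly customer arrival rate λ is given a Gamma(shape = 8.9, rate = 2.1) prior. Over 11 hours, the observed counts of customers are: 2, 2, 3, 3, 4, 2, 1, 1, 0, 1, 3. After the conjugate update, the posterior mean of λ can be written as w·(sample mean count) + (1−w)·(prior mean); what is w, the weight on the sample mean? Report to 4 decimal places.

With a Gamma(shape α, rate β) prior, the Poisson likelihood is conjugate: the posterior is Gamma(α + ΣXᵢ, β + n).
Posterior mean = (α₀+S)/(β₀+n) = [n/(β₀+n)]·(S/n) + [β₀/(β₀+n)]·(α₀/β₀), so only n and β₀ enter the weight.
Weight on data w = n/(β₀+n) = 11/(2.1+11) = 11/13.1 = 0.8397.

0.8397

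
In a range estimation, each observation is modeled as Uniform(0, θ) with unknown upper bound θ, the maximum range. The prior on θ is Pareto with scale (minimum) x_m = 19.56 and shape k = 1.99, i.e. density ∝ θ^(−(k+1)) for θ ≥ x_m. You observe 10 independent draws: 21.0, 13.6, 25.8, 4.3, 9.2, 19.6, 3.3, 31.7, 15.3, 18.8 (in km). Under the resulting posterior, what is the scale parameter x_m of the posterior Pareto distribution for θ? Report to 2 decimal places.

31.70

A Pareto(scale x_m, shape k) prior on the upper bound θ of Uniform(0, θ) is conjugate: posterior is Pareto(max(x_m, max xᵢ), k + n).
Sample maximum = 31.7; prior scale x_m = 19.56 → posterior scale = max = 31.70.
Posterior shape = 1.99 + 10 = 11.99.
Posterior scale x_m = 31.70.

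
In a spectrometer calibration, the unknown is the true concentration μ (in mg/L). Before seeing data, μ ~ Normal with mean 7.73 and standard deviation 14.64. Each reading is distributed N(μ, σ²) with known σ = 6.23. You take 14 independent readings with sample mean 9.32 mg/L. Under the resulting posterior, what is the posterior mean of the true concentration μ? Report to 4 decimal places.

9.2997

For Normal data with known variance σ², a Normal(μ₀, σ₀²) prior on μ is conjugate. Posterior precision = 1/σ₀² + n/σ²; posterior mean is the precision-weighted average of μ₀ and x̄.
n·x̄ = 14·9.32 = 130.48.
σ₀² = 14.64² = 214.3296, σ² = 6.23² = 38.8129; σ² + n·σ₀² = 38.8129 + 14·214.3296 = 3039.4273.
Posterior mean = (μ₀/σ₀² + n·x̄/σ²)/(1/σ₀² + n/σ²) = (σ²·μ₀ + σ₀²·n·x̄)/(σ² + n·σ₀²) = (38.8129·7.73 + 214.3296·130.48)/3039.4273 = 28265.749925/3039.4273 = 9.2997.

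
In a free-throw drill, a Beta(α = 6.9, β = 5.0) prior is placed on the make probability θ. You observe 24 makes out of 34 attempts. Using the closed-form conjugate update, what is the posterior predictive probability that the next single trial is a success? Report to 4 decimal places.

0.6732

The Beta prior is conjugate to a Binomial/Bernoulli likelihood; the update adds successes to α and failures to β.
Posterior: Beta(α+k, β+n−k) = Beta(6.9+24, 5.0+10) = Beta(30.9, 15.0).
For a single future Bernoulli trial, P(success | data) = α/(α+β) = 0.6732.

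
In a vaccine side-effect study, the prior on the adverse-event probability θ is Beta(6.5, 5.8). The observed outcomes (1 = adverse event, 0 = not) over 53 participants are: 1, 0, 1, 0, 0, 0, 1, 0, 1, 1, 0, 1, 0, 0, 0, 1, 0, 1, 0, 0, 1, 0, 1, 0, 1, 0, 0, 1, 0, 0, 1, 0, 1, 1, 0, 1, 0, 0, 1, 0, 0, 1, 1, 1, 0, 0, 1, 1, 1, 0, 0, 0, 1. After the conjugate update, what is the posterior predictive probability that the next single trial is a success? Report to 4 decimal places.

0.4671

The Beta prior is conjugate to a Binomial/Bernoulli likelihood; the update adds successes to α and failures to β.
Posterior: Beta(α+k, β+n−k) = Beta(6.5+24, 5.8+29) = Beta(30.5, 34.8).
For a single future Bernoulli trial, P(success | data) = α/(α+β) = 0.4671.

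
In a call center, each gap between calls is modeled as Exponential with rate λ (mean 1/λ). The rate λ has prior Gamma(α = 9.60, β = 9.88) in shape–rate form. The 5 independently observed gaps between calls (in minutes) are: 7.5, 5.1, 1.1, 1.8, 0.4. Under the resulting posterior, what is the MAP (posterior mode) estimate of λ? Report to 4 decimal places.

0.5275

With a Gamma(shape α, rate β) prior on the exponential rate λ, the posterior after n observations with total T = Σxᵢ is Gamma(α+n, β+T).
Sum of observations T = 15.9 minutes; n = 5.
Posterior: Gamma(9.60+5, 9.88+15.9) = Gamma(14.60, 25.78).
Mode = (α−1)/β = 0.5275.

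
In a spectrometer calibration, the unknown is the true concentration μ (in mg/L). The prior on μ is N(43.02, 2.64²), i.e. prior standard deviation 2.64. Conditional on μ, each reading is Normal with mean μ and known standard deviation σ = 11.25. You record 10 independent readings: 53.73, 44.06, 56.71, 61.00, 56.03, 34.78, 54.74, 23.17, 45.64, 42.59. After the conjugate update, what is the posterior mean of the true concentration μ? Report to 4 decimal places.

For Normal data with known variance σ², a Normal(μ₀, σ₀²) prior on μ is conjugate. Posterior precision = 1/σ₀² + n/σ²; posterior mean is the precision-weighted average of μ₀ and x̄.
Σxᵢ = 53.73 + 44.06 + 56.71 + 61.00 + 56.03 + 34.78 + 54.74 + 23.17 + 45.64 + 42.59 = 472.45, so n·x̄ = 472.45.
σ₀² = 2.64² = 6.9696, σ² = 11.25² = 126.5625; σ² + n·σ₀² = 126.5625 + 10·6.9696 = 196.2585.
Posterior mean = (μ₀/σ₀² + n·x̄/σ²)/(1/σ₀² + n/σ²) = (σ²·μ₀ + σ₀²·n·x̄)/(σ² + n·σ₀²) = (126.5625·43.02 + 6.9696·472.45)/196.2585 = 8737.50627/196.2585 = 44.5204.

44.5204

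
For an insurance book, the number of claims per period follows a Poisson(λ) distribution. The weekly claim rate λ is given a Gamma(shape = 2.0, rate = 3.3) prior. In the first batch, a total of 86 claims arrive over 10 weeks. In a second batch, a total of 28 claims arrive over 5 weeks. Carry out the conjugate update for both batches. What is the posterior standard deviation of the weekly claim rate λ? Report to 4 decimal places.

With a Gamma(shape α, rate β) prior, the Poisson likelihood is conjugate: the posterior is Gamma(α + ΣXᵢ, β + n).
After batch 1: Gamma(α+S, β+n) = Gamma(2.0+86, 3.3+10) = Gamma(88.0, 13.3).
After batch 2: Gamma(α+S, β+n) = Gamma(88.0+28, 13.3+5) = Gamma(116.0, 18.3).
SD = √α/β = √116.0/18.3 = 0.5885.

0.5885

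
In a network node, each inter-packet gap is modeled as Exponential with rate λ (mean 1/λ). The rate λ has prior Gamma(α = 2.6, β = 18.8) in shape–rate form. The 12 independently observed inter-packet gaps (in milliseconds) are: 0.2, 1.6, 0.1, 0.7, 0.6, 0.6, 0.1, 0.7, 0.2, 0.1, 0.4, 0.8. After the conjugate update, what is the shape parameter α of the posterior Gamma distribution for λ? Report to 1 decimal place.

14.6

With a Gamma(shape α, rate β) prior on the exponential rate λ, the posterior after n observations with total T = Σxᵢ is Gamma(α+n, β+T).
Sum of observations T = 6.1 milliseconds; n = 12.
Posterior: Gamma(2.6+12, 18.8+6.1) = Gamma(14.6, 24.9).
Posterior α = 14.6.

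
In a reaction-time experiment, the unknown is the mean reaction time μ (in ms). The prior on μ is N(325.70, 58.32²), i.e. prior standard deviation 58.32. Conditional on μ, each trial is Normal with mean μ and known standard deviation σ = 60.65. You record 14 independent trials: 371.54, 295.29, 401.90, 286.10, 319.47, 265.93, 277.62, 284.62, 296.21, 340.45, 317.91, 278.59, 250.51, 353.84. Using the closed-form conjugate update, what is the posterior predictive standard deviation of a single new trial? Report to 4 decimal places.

62.6285

For Normal data with known variance σ², a Normal(μ₀, σ₀²) prior on μ is conjugate. Posterior precision = 1/σ₀² + n/σ²; posterior mean is the precision-weighted average of μ₀ and x̄.
σ₀² = 58.32² = 3401.2224, σ² = 60.65² = 3678.4225; σ² + n·σ₀² = 3678.4225 + 14·3401.2224 = 51295.5361.
Posterior precision = 1/σ₀² + n/σ² = 1/3401.2224 + 14/3678.4225 = (σ² + n·σ₀²)/(σ₀²σ²) = 51295.5361/(3401.2224·3678.4225); posterior variance σₙ² = σ₀²σ²/(σ² + n·σ₀²) = 3401.2224·3678.4225/51295.5361 = 243.902958.
Predictive variance for one new observation = σₙ² + σ² = 3401.2224·3678.4225/51295.5361 + 3678.4225 = σ²·(σ₀² + 51295.5361)/51295.5361 = 3678.4225·54696.7585/51295.5361 = 3922.325458; SD = √(3678.4225·54696.7585/51295.5361) = 62.6285.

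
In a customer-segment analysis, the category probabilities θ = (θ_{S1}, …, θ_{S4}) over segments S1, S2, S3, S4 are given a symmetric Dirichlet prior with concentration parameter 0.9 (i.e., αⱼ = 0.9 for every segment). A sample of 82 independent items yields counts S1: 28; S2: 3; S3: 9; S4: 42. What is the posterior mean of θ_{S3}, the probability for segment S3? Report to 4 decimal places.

0.1157

The Dirichlet prior is conjugate to the Multinomial likelihood: each posterior αⱼ = prior αⱼ + observed count nⱼ.
Posterior concentration: (28.9, 3.9, 9.9, 42.9), total = 85.6.
E[θ_{S3}|data] = α_{S3}/Σα = 9.9/85.6 = 0.1157.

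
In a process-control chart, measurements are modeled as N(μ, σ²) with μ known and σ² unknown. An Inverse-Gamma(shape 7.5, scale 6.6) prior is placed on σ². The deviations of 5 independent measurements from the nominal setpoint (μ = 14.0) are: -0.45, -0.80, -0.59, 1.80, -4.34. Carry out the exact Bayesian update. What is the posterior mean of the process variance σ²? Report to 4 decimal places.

2.0259

With known mean μ and an Inverse-Gamma(α, β) prior on σ², the Normal likelihood is conjugate: posterior is Inv-Gamma(α + n/2, β + Σ(xᵢ−μ)²/2).
Σ(xᵢ−μ)² = (-0.45)² + (-0.80)² + (-0.59)² + (1.80)² + (-4.34)² = 23.2662.
Posterior: Inv-Gamma(7.5 + 5/2, 6.6 + 23.2662/2) = Inv-Gamma(10.00, 18.23310).
E[σ²|data] = β/(α−1) = 18.23310/9.00 = 2.0259.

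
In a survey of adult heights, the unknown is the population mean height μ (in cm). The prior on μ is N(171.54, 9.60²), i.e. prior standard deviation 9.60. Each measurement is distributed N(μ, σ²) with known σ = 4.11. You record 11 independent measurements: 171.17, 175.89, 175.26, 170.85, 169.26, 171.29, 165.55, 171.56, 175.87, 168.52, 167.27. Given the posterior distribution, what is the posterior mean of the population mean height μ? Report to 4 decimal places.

171.1421

For Normal data with known variance σ², a Normal(μ₀, σ₀²) prior on μ is conjugate. Posterior precision = 1/σ₀² + n/σ²; posterior mean is the precision-weighted average of μ₀ and x̄.
Σxᵢ = 171.17 + 175.89 + 175.26 + 170.85 + 169.26 + 171.29 + 165.55 + 171.56 + 175.87 + 168.52 + 167.27 = 1882.49, so n·x̄ = 1882.49.
σ₀² = 9.60² = 92.16, σ² = 4.11² = 16.8921; σ² + n·σ₀² = 16.8921 + 11·92.16 = 1030.6521.
Posterior mean = (μ₀/σ₀² + n·x̄/σ²)/(1/σ₀² + n/σ²) = (σ²·μ₀ + σ₀²·n·x̄)/(σ² + n·σ₀²) = (16.8921·171.54 + 92.16·1882.49)/1030.6521 = 176387.949234/1030.6521 = 171.1421.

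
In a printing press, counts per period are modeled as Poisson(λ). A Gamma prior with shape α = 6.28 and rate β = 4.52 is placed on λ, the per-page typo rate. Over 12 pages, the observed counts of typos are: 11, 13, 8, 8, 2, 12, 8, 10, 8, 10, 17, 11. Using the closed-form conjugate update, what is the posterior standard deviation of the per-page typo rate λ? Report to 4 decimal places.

0.6748

With a Gamma(shape α, rate β) prior, the Poisson likelihood is conjugate: the posterior is Gamma(α + ΣXᵢ, β + n).
Sum of counts S = 118 over n = 12 pages.
Posterior: Gamma(α+S, β+n) = Gamma(6.28+118, 4.52+12) = Gamma(124.28, 16.52).
SD = √α/β = √124.28/16.52 = 0.6748.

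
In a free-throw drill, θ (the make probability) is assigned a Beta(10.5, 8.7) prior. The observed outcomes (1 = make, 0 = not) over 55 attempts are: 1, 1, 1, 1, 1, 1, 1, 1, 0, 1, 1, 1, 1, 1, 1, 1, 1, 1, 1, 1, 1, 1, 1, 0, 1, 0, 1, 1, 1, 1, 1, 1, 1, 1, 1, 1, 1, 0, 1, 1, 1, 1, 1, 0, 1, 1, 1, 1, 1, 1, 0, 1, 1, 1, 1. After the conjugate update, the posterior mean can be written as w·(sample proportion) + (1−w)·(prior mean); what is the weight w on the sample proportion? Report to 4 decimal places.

0.7412

The Beta prior is conjugate to a Binomial/Bernoulli likelihood; the update adds successes to α and failures to β.
Posterior mean = (α₀+k)/(α₀+β₀+n) = [n/(α₀+β₀+n)]·(k/n) + [(α₀+β₀)/(α₀+β₀+n)]·α₀/(α₀+β₀), so only n and the prior enter the weight.
The weight on the data is w = n/(α₀+β₀+n) = 55/(10.5+8.7+55) = 55/74.2 = 0.7412.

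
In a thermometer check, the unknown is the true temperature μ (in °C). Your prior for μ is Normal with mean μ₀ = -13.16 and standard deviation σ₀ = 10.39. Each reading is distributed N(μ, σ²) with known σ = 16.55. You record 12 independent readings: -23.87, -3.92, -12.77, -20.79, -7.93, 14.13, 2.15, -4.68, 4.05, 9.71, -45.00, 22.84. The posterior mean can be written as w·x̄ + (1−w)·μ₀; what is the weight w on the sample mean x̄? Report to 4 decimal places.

0.8255

For Normal data with known variance σ², a Normal(μ₀, σ₀²) prior on μ is conjugate. Posterior precision = 1/σ₀² + n/σ²; posterior mean is the precision-weighted average of μ₀ and x̄.
σ₀² = 10.39² = 107.9521, σ² = 16.55² = 273.9025. Prior precision 1/σ₀² = 1/107.9521; data precision n/σ² = 12/273.9025.
w = (n/σ²)/(1/σ₀² + n/σ²) = n·σ₀²/(σ² + n·σ₀²) = 12·107.9521/(273.9025 + 12·107.9521) = 1295.4252/1569.3277 = 0.8255.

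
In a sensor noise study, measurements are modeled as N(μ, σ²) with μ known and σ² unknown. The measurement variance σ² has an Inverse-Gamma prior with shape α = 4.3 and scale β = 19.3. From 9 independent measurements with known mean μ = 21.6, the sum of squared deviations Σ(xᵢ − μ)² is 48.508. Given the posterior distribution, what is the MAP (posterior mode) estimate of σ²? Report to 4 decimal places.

4.4443

With known mean μ and an Inverse-Gamma(α, β) prior on σ², the Normal likelihood is conjugate: posterior is Inv-Gamma(α + n/2, β + Σ(xᵢ−μ)²/2).
Posterior: Inv-Gamma(4.3 + 9/2, 19.3 + 48.508/2) = Inv-Gamma(8.80, 43.5540).
Mode = β/(α+1) = 43.5540/9.80 = 4.4443.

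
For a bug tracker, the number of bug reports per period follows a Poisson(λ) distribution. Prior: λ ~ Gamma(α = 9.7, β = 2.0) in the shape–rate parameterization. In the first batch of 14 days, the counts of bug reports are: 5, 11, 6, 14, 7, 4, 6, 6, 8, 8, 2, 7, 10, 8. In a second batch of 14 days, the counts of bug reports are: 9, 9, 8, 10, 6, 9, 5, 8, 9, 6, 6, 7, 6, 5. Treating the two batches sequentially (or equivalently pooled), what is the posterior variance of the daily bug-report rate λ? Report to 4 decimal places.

0.2386

With a Gamma(shape α, rate β) prior, the Poisson likelihood is conjugate: the posterior is Gamma(α + ΣXᵢ, β + n).
Batch 1: sum of counts S = 102 over n = 14 days.
After batch 1: Gamma(α+S, β+n) = Gamma(9.7+102, 2.0+14) = Gamma(111.7, 16.0).
Batch 2: sum of counts S = 103 over n = 14 days.
After batch 2: Gamma(α+S, β+n) = Gamma(111.7+103, 16.0+14) = Gamma(214.7, 30.0).
Var = α/β² = 214.7/30.0² = 0.2386.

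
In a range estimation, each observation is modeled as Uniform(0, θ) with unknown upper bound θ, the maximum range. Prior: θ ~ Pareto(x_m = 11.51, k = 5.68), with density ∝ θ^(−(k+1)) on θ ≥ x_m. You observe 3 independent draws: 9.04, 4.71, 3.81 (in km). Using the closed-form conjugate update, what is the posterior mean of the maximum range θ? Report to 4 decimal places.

A Pareto(scale x_m, shape k) prior on the upper bound θ of Uniform(0, θ) is conjugate: posterior is Pareto(max(x_m, max xᵢ), k + n).
Sample maximum = 9.04; prior scale x_m = 11.51 → posterior scale = max = 11.51.
Posterior shape = 5.68 + 3 = 8.68.
E[θ|data] = k·x_m/(k−1) = 8.68·11.51/7.68 = 13.0087.

13.0087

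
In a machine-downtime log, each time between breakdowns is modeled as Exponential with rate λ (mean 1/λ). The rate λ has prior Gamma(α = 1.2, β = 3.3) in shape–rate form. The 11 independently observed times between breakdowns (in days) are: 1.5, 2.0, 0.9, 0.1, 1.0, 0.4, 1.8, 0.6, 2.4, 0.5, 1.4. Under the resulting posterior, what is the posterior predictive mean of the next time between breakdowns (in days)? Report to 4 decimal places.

With a Gamma(shape α, rate β) prior on the exponential rate λ, the posterior after n observations with total T = Σxᵢ is Gamma(α+n, β+T).
Sum of observations T = 12.6 days; n = 11.
Posterior: Gamma(1.2+11, 3.3+12.6) = Gamma(12.2, 15.9).
The predictive distribution for the next observation is Lomax; its mean is β/(α−1) = 15.9/11.2 = 1.4196.

1.4196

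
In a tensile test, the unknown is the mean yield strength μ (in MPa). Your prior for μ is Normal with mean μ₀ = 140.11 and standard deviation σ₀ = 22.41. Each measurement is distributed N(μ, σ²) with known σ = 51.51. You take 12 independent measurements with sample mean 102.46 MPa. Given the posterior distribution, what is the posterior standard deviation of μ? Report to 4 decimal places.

For Normal data with known variance σ², a Normal(μ₀, σ₀²) prior on μ is conjugate. Posterior precision = 1/σ₀² + n/σ²; posterior mean is the precision-weighted average of μ₀ and x̄.
σ₀² = 22.41² = 502.2081, σ² = 51.51² = 2653.2801; σ² + n·σ₀² = 2653.2801 + 12·502.2081 = 8679.7773.
Posterior precision = 1/σ₀² + n/σ² = 1/502.2081 + 12/2653.2801 = (σ² + n·σ₀²)/(σ₀²σ²) = 8679.7773/(502.2081·2653.2801); posterior variance σₙ² = σ₀²σ²/(σ² + n·σ₀²) = 502.2081·2653.2801/8679.7773 = 153.517621.
Posterior SD = √σₙ² = √(502.2081·2653.2801/8679.7773) = 12.3902.

12.3902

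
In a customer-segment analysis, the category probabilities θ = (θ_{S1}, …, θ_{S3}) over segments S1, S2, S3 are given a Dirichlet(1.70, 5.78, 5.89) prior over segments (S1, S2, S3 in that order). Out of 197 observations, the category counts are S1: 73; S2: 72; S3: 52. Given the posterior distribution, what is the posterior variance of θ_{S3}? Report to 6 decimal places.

The Dirichlet prior is conjugate to the Multinomial likelihood: each posterior αⱼ = prior αⱼ + observed count nⱼ.
Posterior concentration: (74.70, 77.78, 57.89), total = 210.37.
Var[θ_j] = α_j(Σα−α_j)/((Σα)²(Σα+1)) = 57.89·152.48/(210.37²·211.37) = 0.000944.

0.000944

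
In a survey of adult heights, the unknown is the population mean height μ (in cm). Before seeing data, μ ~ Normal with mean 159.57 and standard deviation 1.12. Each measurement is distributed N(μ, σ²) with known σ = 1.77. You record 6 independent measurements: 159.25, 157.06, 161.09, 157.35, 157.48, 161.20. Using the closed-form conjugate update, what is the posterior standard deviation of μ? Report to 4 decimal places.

0.6072

For Normal data with known variance σ², a Normal(μ₀, σ₀²) prior on μ is conjugate. Posterior precision = 1/σ₀² + n/σ²; posterior mean is the precision-weighted average of μ₀ and x̄.
σ₀² = 1.12² = 1.2544, σ² = 1.77² = 3.1329; σ² + n·σ₀² = 3.1329 + 6·1.2544 = 10.6593.
Posterior precision = 1/σ₀² + n/σ² = 1/1.2544 + 6/3.1329 = (σ² + n·σ₀²)/(σ₀²σ²) = 10.6593/(1.2544·3.1329); posterior variance σₙ² = σ₀²σ²/(σ² + n·σ₀²) = 1.2544·3.1329/10.6593 = 0.368684.
Posterior SD = √σₙ² = √(1.2544·3.1329/10.6593) = 0.6072.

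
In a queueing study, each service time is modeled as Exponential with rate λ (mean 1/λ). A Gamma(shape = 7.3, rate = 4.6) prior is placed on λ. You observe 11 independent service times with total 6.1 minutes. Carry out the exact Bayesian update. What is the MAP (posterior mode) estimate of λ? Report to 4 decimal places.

With a Gamma(shape α, rate β) prior on the exponential rate λ, the posterior after n observations with total T = Σxᵢ is Gamma(α+n, β+T).
Posterior: Gamma(7.3+11, 4.6+6.1) = Gamma(18.3, 10.7).
Mode = (α−1)/β = 1.6168.

1.6168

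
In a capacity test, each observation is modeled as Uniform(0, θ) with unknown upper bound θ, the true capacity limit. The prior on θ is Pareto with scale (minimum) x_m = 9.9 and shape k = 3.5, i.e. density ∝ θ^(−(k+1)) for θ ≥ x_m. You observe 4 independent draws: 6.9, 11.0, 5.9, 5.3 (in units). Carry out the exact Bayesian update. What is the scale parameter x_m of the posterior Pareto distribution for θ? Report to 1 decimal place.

11.0

A Pareto(scale x_m, shape k) prior on the upper bound θ of Uniform(0, θ) is conjugate: posterior is Pareto(max(x_m, max xᵢ), k + n).
Sample maximum = 11.0; prior scale x_m = 9.9 → posterior scale = max = 11.0.
Posterior shape = 3.5 + 4 = 7.5.
Posterior scale x_m = 11.0.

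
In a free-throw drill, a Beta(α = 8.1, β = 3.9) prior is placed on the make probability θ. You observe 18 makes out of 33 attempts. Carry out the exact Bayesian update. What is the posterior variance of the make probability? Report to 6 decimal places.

The Beta prior is conjugate to a Binomial/Bernoulli likelihood; the update adds successes to α and failures to β.
Posterior: Beta(α+k, β+n−k) = Beta(8.1+18, 3.9+15) = Beta(26.1, 18.9).
Var = αβ/((α+β)²(α+β+1)) = 26.1·18.9/(45.0²·46.0) = 0.005296.

0.005296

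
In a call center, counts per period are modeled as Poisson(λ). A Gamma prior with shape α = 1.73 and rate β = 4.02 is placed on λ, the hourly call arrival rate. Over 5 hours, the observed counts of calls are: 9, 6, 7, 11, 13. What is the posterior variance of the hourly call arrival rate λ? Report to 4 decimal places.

With a Gamma(shape α, rate β) prior, the Poisson likelihood is conjugate: the posterior is Gamma(α + ΣXᵢ, β + n).
Sum of counts S = 46 over n = 5 hours.
Posterior: Gamma(α+S, β+n) = Gamma(1.73+46, 4.02+5) = Gamma(47.73, 9.02).
Var = α/β² = 47.73/9.02² = 0.5866.

0.5866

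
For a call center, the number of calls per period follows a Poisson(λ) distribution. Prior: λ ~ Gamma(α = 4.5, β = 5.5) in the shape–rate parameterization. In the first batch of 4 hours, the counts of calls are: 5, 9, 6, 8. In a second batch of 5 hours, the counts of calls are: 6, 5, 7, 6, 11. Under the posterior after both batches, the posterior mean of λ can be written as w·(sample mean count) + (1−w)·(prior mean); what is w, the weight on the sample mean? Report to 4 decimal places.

With a Gamma(shape α, rate β) prior, the Poisson likelihood is conjugate: the posterior is Gamma(α + ΣXᵢ, β + n).
Total number of hours: n = 4 + 5 = 9.
Posterior mean = (α₀+S)/(β₀+n) = [n/(β₀+n)]·(S/n) + [β₀/(β₀+n)]·(α₀/β₀), so only n and β₀ enter the weight.
Weight on data w = n/(β₀+n) = 9/(5.5+9) = 9/14.5 = 0.6207.

0.6207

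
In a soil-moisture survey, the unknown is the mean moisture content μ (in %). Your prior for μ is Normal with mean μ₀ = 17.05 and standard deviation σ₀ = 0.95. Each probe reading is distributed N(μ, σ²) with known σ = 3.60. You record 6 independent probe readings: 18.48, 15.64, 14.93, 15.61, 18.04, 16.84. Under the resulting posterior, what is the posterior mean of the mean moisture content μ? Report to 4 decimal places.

For Normal data with known variance σ², a Normal(μ₀, σ₀²) prior on μ is conjugate. Posterior precision = 1/σ₀² + n/σ²; posterior mean is the precision-weighted average of μ₀ and x̄.
Σxᵢ = 18.48 + 15.64 + 14.93 + 15.61 + 18.04 + 16.84 = 99.54, so n·x̄ = 99.54.
σ₀² = 0.95² = 0.9025, σ² = 3.60² = 12.96; σ² + n·σ₀² = 12.96 + 6·0.9025 = 18.375.
Posterior mean = (μ₀/σ₀² + n·x̄/σ²)/(1/σ₀² + n/σ²) = (σ²·μ₀ + σ₀²·n·x̄)/(σ² + n·σ₀²) = (12.96·17.05 + 0.9025·99.54)/18.375 = 310.80285/18.375 = 16.9144.

16.9144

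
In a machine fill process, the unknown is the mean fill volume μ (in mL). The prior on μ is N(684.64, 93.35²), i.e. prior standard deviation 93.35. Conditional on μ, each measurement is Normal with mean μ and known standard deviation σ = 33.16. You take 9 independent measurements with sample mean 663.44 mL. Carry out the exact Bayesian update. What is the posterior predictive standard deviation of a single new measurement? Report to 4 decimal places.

For Normal data with known variance σ², a Normal(μ₀, σ₀²) prior on μ is conjugate. Posterior precision = 1/σ₀² + n/σ²; posterior mean is the precision-weighted average of μ₀ and x̄.
σ₀² = 93.35² = 8714.2225, σ² = 33.16² = 1099.5856; σ² + n·σ₀² = 1099.5856 + 9·8714.2225 = 79527.5881.
Posterior precision = 1/σ₀² + n/σ² = 1/8714.2225 + 9/1099.5856 = (σ² + n·σ₀²)/(σ₀²σ²) = 79527.5881/(8714.2225·1099.5856); posterior variance σₙ² = σ₀²σ²/(σ² + n·σ₀²) = 8714.2225·1099.5856/79527.5881 = 120.486913.
Predictive variance for one new observation = σₙ² + σ² = 8714.2225·1099.5856/79527.5881 + 1099.5856 = σ²·(σ₀² + 79527.5881)/79527.5881 = 1099.5856·88241.8106/79527.5881 = 1220.072513; SD = √(1099.5856·88241.8106/79527.5881) = 34.9295.

34.9295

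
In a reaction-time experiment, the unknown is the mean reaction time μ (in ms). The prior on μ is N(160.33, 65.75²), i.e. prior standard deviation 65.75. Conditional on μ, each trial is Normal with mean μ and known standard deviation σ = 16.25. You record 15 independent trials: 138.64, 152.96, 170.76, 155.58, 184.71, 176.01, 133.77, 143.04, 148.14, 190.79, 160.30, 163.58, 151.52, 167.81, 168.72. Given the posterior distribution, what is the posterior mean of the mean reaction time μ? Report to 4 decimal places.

160.4216

For Normal data with known variance σ², a Normal(μ₀, σ₀²) prior on μ is conjugate. Posterior precision = 1/σ₀² + n/σ²; posterior mean is the precision-weighted average of μ₀ and x̄.
Σxᵢ = 138.64 + 152.96 + 170.76 + 155.58 + 184.71 + 176.01 + 133.77 + 143.04 + 148.14 + 190.79 + 160.30 + 163.58 + 151.52 + 167.81 + 168.72 = 2406.33, so n·x̄ = 2406.33.
σ₀² = 65.75² = 4323.0625, σ² = 16.25² = 264.0625; σ² + n·σ₀² = 264.0625 + 15·4323.0625 = 65110.
Posterior mean = (μ₀/σ₀² + n·x̄/σ²)/(1/σ₀² + n/σ²) = (σ²·μ₀ + σ₀²·n·x̄)/(σ² + n·σ₀²) = (264.0625·160.33 + 4323.0625·2406.33)/65110 = 10445052.12625/65110 = 160.4216.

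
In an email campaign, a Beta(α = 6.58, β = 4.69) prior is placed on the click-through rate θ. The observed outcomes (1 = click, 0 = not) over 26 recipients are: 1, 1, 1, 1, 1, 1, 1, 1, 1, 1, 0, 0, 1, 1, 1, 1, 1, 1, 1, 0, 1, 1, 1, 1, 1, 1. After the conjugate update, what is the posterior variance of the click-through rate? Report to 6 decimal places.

0.004279

The Beta prior is conjugate to a Binomial/Bernoulli likelihood; the update adds successes to α and failures to β.
Posterior: Beta(α+k, β+n−k) = Beta(6.58+23, 4.69+3) = Beta(29.58, 7.69).
Var = αβ/((α+β)²(α+β+1)) = 29.58·7.69/(37.27²·38.27) = 0.004279.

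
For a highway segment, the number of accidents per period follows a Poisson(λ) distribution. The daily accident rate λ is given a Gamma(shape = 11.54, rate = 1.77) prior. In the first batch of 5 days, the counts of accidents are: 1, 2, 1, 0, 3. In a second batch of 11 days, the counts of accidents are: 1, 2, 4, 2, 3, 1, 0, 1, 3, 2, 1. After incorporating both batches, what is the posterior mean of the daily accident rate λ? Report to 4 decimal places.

2.1688

With a Gamma(shape α, rate β) prior, the Poisson likelihood is conjugate: the posterior is Gamma(α + ΣXᵢ, β + n).
Batch 1: sum of counts S = 7 over n = 5 days.
After batch 1: Gamma(α+S, β+n) = Gamma(11.54+7, 1.77+5) = Gamma(18.54, 6.77).
Batch 2: sum of counts S = 20 over n = 11 days.
After batch 2: Gamma(α+S, β+n) = Gamma(18.54+20, 6.77+11) = Gamma(38.54, 17.77).
Posterior mean = α/β = 38.54/17.77 = 2.1688.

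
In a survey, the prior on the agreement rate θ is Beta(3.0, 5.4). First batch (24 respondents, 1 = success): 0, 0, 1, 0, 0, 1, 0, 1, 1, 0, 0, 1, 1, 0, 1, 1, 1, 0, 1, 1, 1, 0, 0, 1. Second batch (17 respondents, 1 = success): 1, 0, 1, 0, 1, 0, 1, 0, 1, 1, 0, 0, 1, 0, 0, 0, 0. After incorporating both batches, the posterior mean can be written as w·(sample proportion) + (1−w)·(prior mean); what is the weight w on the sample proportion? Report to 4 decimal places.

0.8300

The Beta prior is conjugate to a Binomial/Bernoulli likelihood; the update adds successes to α and failures to β.
Total number of respondents: n = 24 + 17 = 41.
Posterior mean = (α₀+k)/(α₀+β₀+n) = [n/(α₀+β₀+n)]·(k/n) + [(α₀+β₀)/(α₀+β₀+n)]·α₀/(α₀+β₀), so only n and the prior enter the weight.
The weight on the data is w = n/(α₀+β₀+n) = 41/(3.0+5.4+41) = 41/49.4 = 0.8300.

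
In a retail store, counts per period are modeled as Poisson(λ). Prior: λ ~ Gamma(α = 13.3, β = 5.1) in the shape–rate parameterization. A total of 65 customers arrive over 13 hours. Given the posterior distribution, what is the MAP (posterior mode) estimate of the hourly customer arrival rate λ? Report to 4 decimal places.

With a Gamma(shape α, rate β) prior, the Poisson likelihood is conjugate: the posterior is Gamma(α + ΣXᵢ, β + n).
Posterior: Gamma(α+S, β+n) = Gamma(13.3+65, 5.1+13) = Gamma(78.3, 18.1).
Mode of Gamma(α,β) for α≥1 is (α−1)/β = 77.3/18.1 = 4.2707.

4.2707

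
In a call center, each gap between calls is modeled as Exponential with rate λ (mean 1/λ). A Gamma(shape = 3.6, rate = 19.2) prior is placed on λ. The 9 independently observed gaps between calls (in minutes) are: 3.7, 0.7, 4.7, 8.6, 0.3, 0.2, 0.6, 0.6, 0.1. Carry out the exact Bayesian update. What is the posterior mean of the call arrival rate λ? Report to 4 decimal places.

0.3256

With a Gamma(shape α, rate β) prior on the exponential rate λ, the posterior after n observations with total T = Σxᵢ is Gamma(α+n, β+T).
Sum of observations T = 19.5 minutes; n = 9.
Posterior: Gamma(3.6+9, 19.2+19.5) = Gamma(12.6, 38.7).
Posterior mean of λ = α/β = 12.6/38.7 = 0.3256.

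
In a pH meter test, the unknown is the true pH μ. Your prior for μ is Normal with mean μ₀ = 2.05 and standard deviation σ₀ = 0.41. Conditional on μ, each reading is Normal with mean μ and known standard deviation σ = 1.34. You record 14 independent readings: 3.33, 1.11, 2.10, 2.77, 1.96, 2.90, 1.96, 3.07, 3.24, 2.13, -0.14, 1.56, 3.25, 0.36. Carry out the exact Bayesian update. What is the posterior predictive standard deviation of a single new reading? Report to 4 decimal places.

For Normal data with known variance σ², a Normal(μ₀, σ₀²) prior on μ is conjugate. Posterior precision = 1/σ₀² + n/σ²; posterior mean is the precision-weighted average of μ₀ and x̄.
σ₀² = 0.41² = 0.1681, σ² = 1.34² = 1.7956; σ² + n·σ₀² = 1.7956 + 14·0.1681 = 4.149.
Posterior precision = 1/σ₀² + n/σ² = 1/0.1681 + 14/1.7956 = (σ² + n·σ₀²)/(σ₀²σ²) = 4.149/(0.1681·1.7956); posterior variance σₙ² = σ₀²σ²/(σ² + n·σ₀²) = 0.1681·1.7956/4.149 = 0.072750.
Predictive variance for one new observation = σₙ² + σ² = 0.1681·1.7956/4.149 + 1.7956 = σ²·(σ₀² + 4.149)/4.149 = 1.7956·4.3171/4.149 = 1.868350; SD = √(1.7956·4.3171/4.149) = 1.3669.

1.3669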